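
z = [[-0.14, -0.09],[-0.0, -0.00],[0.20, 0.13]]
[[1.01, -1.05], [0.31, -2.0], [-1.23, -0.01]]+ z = [[0.87,-1.14], [0.31,-2.0], [-1.03,0.12]]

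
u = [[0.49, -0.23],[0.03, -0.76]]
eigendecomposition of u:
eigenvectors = [[1.0, 0.18], [0.02, 0.98]]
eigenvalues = [0.48, -0.75]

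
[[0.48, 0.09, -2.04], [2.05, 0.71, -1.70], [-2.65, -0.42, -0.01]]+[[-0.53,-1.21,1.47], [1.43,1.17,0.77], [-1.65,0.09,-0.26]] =[[-0.05, -1.12, -0.57], [3.48, 1.88, -0.93], [-4.30, -0.33, -0.27]]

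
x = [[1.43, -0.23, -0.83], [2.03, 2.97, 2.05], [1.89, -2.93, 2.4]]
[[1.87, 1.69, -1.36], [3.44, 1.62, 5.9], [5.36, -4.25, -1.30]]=x @ [[1.59, 0.65, -0.1], [-0.33, 0.91, 1.29], [0.58, -1.17, 1.11]]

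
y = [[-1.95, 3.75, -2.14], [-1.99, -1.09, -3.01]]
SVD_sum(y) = [[-2.34, 2.45, -2.92],[-1.26, 1.32, -1.57]] + [[0.39, 1.3, 0.78], [-0.73, -2.41, -1.44]]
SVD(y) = [[-0.88, -0.47], [-0.47, 0.88]] @ diag([5.079191892224687, 3.294648649243044]) @ [[0.52, -0.55, 0.65], [-0.25, -0.83, -0.5]]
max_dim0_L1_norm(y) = 5.15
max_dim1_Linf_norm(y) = 3.75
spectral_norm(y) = 5.08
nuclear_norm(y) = 8.37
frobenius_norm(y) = 6.05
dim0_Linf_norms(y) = [1.99, 3.75, 3.01]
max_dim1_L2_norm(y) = 4.74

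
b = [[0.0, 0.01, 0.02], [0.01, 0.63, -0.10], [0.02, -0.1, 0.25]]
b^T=[[0.00, 0.01, 0.02], [0.01, 0.63, -0.10], [0.02, -0.10, 0.25]]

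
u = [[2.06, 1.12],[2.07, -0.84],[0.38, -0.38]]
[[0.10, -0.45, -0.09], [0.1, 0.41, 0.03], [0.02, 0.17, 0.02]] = u @ [[0.05, 0.02, -0.01], [-0.00, -0.44, -0.06]]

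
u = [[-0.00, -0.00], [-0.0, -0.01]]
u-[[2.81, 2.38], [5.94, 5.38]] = [[-2.81, -2.38], [-5.94, -5.39]]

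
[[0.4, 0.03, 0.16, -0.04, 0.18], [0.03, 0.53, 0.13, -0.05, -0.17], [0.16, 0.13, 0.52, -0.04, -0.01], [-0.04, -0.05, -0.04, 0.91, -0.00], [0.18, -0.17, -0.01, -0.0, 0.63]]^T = [[0.40, 0.03, 0.16, -0.04, 0.18], [0.03, 0.53, 0.13, -0.05, -0.17], [0.16, 0.13, 0.52, -0.04, -0.01], [-0.04, -0.05, -0.04, 0.91, -0.0], [0.18, -0.17, -0.01, -0.0, 0.63]]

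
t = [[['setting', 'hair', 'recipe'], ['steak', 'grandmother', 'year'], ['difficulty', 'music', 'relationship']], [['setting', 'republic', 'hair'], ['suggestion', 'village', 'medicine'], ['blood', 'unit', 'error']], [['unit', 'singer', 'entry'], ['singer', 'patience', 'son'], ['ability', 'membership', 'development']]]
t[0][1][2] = 'year'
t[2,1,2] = 'son'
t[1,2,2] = 'error'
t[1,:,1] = ['republic', 'village', 'unit']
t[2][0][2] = 'entry'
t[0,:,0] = ['setting', 'steak', 'difficulty']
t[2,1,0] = 'singer'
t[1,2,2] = 'error'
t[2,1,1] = 'patience'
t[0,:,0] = ['setting', 'steak', 'difficulty']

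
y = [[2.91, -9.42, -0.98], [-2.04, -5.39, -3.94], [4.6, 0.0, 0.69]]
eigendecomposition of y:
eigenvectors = [[0.73+0.00j, -0.63+0.00j, (-0.63-0j)],[-0.33+0.00j, (-0.52+0.09j), (-0.52-0.09j)],[(0.6+0j), 0.54+0.19j, (0.54-0.19j)]]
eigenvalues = [(6.33+0j), (-4.06+1.68j), (-4.06-1.68j)]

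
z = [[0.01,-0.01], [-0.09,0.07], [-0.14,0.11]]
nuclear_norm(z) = 0.21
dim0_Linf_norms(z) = [0.14, 0.11]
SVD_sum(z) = [[0.01, -0.01], [-0.09, 0.07], [-0.14, 0.11]] + [[-0.0, -0.00], [-0.0, -0.00], [0.0, 0.00]]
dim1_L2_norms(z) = [0.01, 0.11, 0.18]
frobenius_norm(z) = 0.21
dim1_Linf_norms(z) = [0.01, 0.09, 0.14]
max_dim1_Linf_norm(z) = 0.14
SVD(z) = [[-0.07, -0.96], [0.54, -0.26], [0.84, 0.09]] @ diag([0.21188884289492768, 0.0017658586151368784]) @ [[-0.79, 0.62], [0.62, 0.79]]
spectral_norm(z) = 0.21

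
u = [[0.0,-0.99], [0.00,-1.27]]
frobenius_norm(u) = 1.61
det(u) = 0.00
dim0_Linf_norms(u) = [0.0, 1.27]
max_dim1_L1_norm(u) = 1.27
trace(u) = -1.27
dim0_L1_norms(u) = [0.0, 2.26]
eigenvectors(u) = [[1.00, 0.61], [0.0, 0.79]]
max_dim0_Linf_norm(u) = 1.27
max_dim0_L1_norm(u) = 2.26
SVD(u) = [[0.61, -0.79], [0.79, 0.61]] @ diag([1.6102794788483148, 0.0]) @ [[-0.0, -1.0], [-1.0, -0.00]]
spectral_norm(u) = 1.61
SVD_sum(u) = [[0.0, -0.99], [0.0, -1.27]] + [[0.00, 0.00], [-0.00, 0.0]]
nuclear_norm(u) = 1.61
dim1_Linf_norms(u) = [0.99, 1.27]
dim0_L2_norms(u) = [0.0, 1.61]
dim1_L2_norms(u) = [0.99, 1.27]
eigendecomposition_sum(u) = [[0.0, -0.0], [0.00, 0.00]] + [[-0.00, -0.99], [-0.0, -1.27]]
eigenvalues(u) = [0.0, -1.27]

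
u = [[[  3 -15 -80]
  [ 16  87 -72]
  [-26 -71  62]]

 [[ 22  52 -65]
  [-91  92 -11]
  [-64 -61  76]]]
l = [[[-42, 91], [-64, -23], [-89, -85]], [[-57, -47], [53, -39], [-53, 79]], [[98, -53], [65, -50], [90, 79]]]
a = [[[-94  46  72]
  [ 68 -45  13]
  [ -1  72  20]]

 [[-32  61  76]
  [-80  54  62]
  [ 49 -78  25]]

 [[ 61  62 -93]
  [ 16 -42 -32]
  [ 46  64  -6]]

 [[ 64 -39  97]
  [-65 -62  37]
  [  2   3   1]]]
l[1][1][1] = -39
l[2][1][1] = -50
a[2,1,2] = -32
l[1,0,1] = -47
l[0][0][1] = 91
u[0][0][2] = -80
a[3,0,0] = 64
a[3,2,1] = 3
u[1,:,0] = [22, -91, -64]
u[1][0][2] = -65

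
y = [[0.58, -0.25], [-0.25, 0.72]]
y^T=[[0.58, -0.25],[-0.25, 0.72]]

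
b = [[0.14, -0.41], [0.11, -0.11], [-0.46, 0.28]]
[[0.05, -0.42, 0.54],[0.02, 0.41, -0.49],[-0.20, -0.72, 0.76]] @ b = [[-0.29, 0.18], [0.27, -0.19], [-0.46, 0.37]]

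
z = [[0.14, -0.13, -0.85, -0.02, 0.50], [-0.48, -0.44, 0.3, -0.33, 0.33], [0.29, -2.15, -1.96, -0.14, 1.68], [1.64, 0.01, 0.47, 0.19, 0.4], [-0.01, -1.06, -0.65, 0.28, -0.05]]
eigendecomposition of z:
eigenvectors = [[(0.25+0.13j), (0.25-0.13j), (-0.23+0.17j), (-0.23-0.17j), (-0.22+0j)], [(-0.01-0.21j), -0.01+0.21j, -0.02-0.16j, -0.02+0.16j, (0.05+0j)], [(0.73+0j), 0.73-0.00j, (0.26+0.08j), (0.26-0.08j), (0.2+0j)], [-0.24-0.43j, (-0.24+0.43j), (0.81+0j), (0.81-0j), (0.85+0j)], [0.27+0.19j, 0.27-0.19j, 0.38-0.09j, (0.38+0.09j), 0.42+0.00j]]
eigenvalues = [(-1.17+1.21j), (-1.17-1.21j), (0.07+0.35j), (0.07-0.35j), (0.07+0j)]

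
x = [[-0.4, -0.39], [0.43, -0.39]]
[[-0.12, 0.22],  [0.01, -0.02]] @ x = [[0.14, -0.04],[-0.01, 0.00]]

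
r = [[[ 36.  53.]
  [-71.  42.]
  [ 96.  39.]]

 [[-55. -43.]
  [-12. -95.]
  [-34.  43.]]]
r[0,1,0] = -71.0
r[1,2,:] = [-34.0, 43.0]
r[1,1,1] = -95.0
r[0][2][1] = 39.0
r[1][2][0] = -34.0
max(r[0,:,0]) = 96.0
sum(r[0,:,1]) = 134.0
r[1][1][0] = -12.0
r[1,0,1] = -43.0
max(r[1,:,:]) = 43.0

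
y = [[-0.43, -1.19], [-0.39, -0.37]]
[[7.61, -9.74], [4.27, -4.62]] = y@[[-7.44,  6.21], [-3.71,  5.94]]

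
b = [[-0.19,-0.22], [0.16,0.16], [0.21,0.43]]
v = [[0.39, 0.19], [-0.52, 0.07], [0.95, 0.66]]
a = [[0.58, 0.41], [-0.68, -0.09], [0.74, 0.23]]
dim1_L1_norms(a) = [0.99, 0.77, 0.97]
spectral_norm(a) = 1.23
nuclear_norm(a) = 1.47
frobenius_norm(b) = 0.60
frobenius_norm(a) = 1.26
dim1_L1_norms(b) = [0.41, 0.32, 0.64]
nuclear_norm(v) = 1.63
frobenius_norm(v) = 1.34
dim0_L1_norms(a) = [2.0, 0.73]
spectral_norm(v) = 1.30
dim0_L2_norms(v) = [1.15, 0.69]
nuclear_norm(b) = 0.68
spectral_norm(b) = 0.60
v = b + a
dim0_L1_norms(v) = [1.86, 0.92]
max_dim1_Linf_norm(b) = 0.43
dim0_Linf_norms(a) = [0.74, 0.41]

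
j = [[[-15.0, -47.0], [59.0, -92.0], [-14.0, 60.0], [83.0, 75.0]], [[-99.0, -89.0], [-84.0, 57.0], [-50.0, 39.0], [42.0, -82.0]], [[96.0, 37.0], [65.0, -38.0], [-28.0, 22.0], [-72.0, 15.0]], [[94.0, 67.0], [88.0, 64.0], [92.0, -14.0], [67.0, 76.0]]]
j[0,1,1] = -92.0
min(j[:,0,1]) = -89.0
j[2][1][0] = 65.0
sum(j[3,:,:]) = 534.0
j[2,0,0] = 96.0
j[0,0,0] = -15.0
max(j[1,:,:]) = 57.0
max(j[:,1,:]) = 88.0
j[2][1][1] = -38.0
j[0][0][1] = -47.0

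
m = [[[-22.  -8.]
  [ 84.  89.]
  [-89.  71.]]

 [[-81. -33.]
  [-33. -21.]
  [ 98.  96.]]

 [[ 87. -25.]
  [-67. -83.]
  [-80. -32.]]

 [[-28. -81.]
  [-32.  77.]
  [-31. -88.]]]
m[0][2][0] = -89.0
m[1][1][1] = -21.0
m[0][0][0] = -22.0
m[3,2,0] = -31.0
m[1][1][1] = -21.0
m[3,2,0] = -31.0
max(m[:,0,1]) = -8.0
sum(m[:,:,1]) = -38.0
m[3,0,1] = -81.0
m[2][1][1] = -83.0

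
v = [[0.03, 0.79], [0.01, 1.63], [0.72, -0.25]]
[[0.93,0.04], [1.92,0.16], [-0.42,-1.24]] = v@[[-0.18, -1.69],  [1.18, 0.11]]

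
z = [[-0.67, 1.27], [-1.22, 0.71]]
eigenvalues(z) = [(0.02+1.04j), (0.02-1.04j)]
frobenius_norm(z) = 2.01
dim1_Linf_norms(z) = [1.27, 1.22]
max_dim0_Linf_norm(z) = 1.27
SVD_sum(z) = [[-0.95, 1.0], [-0.93, 0.98]] + [[0.28, 0.27], [-0.29, -0.27]]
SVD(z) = [[-0.71, -0.7],[-0.7, 0.71]] @ diag([1.9356133822203756, 0.5547078821951209]) @ [[0.69, -0.73], [-0.73, -0.69]]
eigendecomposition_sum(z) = [[(-0.33+0.52j),(0.63-0.01j)], [(-0.61+0.01j),0.35+0.51j]] + [[(-0.33-0.52j), 0.63+0.01j], [-0.61-0.01j, 0.35-0.51j]]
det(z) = 1.07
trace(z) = 0.04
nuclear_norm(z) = 2.49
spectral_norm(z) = 1.94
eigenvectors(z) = [[(0.71+0j), 0.71-0.00j], [0.39+0.58j, (0.39-0.58j)]]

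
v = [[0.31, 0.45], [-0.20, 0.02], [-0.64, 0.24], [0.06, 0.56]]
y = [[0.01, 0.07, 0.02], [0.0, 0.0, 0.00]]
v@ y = [[0.0, 0.02, 0.01], [-0.00, -0.01, -0.0], [-0.01, -0.04, -0.01], [0.0, 0.0, 0.0]]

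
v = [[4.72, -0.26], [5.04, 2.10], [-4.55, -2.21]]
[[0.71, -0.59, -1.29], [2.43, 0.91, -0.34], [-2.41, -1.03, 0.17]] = v @ [[0.19, -0.09, -0.25],[0.7, 0.65, 0.44]]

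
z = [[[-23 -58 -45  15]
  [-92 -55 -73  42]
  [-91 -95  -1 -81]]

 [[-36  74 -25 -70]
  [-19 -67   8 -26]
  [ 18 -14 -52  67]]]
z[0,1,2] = -73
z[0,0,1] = -58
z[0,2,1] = -95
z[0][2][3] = -81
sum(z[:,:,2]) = -188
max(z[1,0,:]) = 74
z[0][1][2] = -73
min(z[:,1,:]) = -92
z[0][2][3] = -81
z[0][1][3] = 42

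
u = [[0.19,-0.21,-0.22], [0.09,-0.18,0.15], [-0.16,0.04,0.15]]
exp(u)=[[1.22, -0.22, -0.28], [0.08, 0.83, 0.14], [-0.19, 0.06, 1.19]]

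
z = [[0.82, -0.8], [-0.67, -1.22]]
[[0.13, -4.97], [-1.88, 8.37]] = z@[[1.08,-8.30], [0.95,-2.3]]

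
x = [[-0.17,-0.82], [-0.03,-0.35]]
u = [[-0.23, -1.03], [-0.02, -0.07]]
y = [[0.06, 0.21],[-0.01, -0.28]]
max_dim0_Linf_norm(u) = 1.03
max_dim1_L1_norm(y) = 0.29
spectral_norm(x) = 0.91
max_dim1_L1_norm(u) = 1.26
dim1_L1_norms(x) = [0.99, 0.38]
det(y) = -0.01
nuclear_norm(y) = 0.39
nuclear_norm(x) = 0.95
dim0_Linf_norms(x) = [0.17, 0.82]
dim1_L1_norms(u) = [1.26, 0.09]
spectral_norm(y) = 0.35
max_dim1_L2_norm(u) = 1.06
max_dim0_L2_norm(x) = 0.89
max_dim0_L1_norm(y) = 0.49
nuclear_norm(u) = 1.06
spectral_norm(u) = 1.06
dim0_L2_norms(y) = [0.06, 0.35]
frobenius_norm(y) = 0.36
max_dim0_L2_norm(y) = 0.35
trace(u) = -0.30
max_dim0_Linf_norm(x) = 0.82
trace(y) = -0.22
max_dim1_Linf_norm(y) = 0.28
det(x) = 0.03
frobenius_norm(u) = 1.06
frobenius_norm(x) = 0.91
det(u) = -0.00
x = u + y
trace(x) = -0.52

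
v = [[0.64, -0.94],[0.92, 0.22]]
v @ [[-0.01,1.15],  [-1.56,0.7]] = [[1.46,0.08], [-0.35,1.21]]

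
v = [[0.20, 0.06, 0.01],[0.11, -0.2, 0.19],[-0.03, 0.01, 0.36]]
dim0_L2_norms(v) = [0.23, 0.21, 0.41]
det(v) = -0.02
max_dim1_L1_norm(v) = 0.5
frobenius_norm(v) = 0.51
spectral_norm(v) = 0.42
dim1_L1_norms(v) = [0.27, 0.5, 0.4]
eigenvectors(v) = [[0.14,-0.93,0.19], [-0.99,-0.32,0.35], [0.02,-0.18,0.92]]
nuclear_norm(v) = 0.83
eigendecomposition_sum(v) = [[-0.01, 0.03, -0.01], [0.06, -0.21, 0.07], [-0.00, 0.01, -0.0]] + [[0.22, 0.03, -0.06], [0.08, 0.01, -0.02], [0.04, 0.01, -0.01]] + [[-0.01, -0.0, 0.08], [-0.03, -0.0, 0.14], [-0.07, -0.00, 0.37]]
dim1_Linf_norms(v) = [0.2, 0.2, 0.36]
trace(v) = 0.36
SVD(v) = [[-0.04,0.72,0.70], [-0.59,0.55,-0.60], [-0.81,-0.43,0.40]] @ diag([0.4197555151255573, 0.23207972420478037, 0.1801230388781821]) @ [[-0.12, 0.25, -0.96], [0.93, -0.30, -0.19], [0.34, 0.92, 0.2]]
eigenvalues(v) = [-0.22, 0.22, 0.36]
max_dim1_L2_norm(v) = 0.36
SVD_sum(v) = [[0.00,-0.00,0.02],  [0.03,-0.06,0.24],  [0.04,-0.09,0.33]] + [[0.16, -0.05, -0.03],[0.12, -0.04, -0.02],[-0.09, 0.03, 0.02]] + [[0.04, 0.12, 0.03],[-0.04, -0.10, -0.02],[0.02, 0.07, 0.01]]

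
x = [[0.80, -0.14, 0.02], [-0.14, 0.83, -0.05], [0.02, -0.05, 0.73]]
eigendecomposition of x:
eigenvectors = [[-0.64, 0.66, -0.38], [0.74, 0.67, -0.07], [-0.21, 0.33, 0.92]]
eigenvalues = [0.97, 0.67, 0.73]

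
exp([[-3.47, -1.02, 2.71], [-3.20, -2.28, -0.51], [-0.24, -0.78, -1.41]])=[[0.22, -0.27, 0.53], [-0.38, 0.43, -0.72], [0.13, -0.19, 0.4]]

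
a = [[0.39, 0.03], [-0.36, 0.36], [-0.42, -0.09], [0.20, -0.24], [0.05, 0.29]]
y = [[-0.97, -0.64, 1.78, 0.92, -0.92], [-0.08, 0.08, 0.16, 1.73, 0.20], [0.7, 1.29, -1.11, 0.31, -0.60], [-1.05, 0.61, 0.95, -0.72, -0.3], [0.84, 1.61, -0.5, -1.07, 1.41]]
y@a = [[-0.76, -0.91],[0.23, -0.35],[0.31, 0.34],[-1.19, 0.19],[-0.19, 1.32]]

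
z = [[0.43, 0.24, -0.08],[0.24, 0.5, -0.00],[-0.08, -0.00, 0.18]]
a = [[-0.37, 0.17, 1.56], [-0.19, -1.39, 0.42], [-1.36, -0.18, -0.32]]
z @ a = [[-0.10, -0.25, 0.8], [-0.18, -0.65, 0.58], [-0.22, -0.05, -0.18]]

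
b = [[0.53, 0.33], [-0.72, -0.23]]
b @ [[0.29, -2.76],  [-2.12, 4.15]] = [[-0.55, -0.09],[0.28, 1.03]]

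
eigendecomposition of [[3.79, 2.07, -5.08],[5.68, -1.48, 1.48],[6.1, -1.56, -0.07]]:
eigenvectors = [[(-0.04-0.39j), -0.04+0.39j, (-0.35+0j)],[-0.66+0.00j, -0.66-0.00j, (-0.81+0j)],[(-0.59-0.24j), -0.59+0.24j, -0.47+0.00j]]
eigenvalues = [(0.2+3.87j), (0.2-3.87j), (1.85+0j)]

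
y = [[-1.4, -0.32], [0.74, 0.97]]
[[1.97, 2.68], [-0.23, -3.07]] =y@[[-1.64, -1.44], [1.01, -2.07]]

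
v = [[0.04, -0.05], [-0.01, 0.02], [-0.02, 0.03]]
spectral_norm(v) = 0.08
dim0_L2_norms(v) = [0.05, 0.06]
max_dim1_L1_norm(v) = 0.09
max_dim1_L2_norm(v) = 0.06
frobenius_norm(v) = 0.08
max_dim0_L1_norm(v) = 0.1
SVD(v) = [[-0.83,-0.48], [0.29,-0.79], [0.47,-0.37]] @ diag([0.07665621290984774, 0.0048810882311318355]) @ [[-0.60, 0.8], [-0.80, -0.6]]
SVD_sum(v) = [[0.04,  -0.05], [-0.01,  0.02], [-0.02,  0.03]] + [[0.00, 0.00], [0.00, 0.0], [0.0, 0.00]]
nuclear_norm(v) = 0.08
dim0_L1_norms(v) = [0.07, 0.1]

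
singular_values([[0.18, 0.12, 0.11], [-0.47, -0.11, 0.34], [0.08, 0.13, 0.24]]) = [0.6, 0.36, 0.01]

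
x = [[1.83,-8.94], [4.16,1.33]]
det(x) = 39.62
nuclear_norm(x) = 13.48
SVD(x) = [[-1.0, 0.07], [0.07, 1.00]] @ diag([9.140910325160947, 4.33483084183985]) @ [[-0.17,0.99], [0.99,0.17]]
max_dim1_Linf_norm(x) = 8.94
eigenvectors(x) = [[0.83+0.00j, 0.83-0.00j], [0.02-0.56j, (0.02+0.56j)]]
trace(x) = 3.16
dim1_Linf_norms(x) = [8.94, 4.16]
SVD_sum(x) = [[1.55,-8.99], [-0.10,0.60]] + [[0.28,0.05],[4.26,0.73]]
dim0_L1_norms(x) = [5.99, 10.27]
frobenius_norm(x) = 10.12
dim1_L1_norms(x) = [10.77, 5.49]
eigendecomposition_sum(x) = [[(0.92+3.01j), (-4.47+1.16j)], [2.08-0.54j, (0.66+3.08j)]] + [[(0.92-3.01j),-4.47-1.16j], [2.08+0.54j,(0.66-3.08j)]]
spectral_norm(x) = 9.14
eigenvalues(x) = [(1.58+6.09j), (1.58-6.09j)]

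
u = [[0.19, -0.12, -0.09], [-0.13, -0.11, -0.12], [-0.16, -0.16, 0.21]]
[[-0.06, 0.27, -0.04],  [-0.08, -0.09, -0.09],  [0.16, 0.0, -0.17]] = u @ [[-0.01, 1.09, 0.18], [-0.06, -0.74, 0.71], [0.73, 0.27, -0.11]]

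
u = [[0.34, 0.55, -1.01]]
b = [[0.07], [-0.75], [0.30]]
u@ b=[[-0.69]]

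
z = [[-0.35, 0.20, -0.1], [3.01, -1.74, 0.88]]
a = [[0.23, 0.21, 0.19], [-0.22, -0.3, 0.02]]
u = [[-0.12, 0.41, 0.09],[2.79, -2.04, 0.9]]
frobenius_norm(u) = 3.60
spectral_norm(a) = 0.50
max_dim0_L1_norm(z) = 3.36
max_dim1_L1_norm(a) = 0.63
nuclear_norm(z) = 3.61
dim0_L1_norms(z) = [3.36, 1.94, 0.98]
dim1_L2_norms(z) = [0.42, 3.59]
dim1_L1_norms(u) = [0.62, 5.73]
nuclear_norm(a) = 0.66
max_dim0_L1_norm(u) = 2.91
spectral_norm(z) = 3.61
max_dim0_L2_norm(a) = 0.37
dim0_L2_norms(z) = [3.03, 1.75, 0.89]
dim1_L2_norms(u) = [0.44, 3.57]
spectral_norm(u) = 3.58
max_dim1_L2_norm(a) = 0.37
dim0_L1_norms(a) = [0.45, 0.51, 0.21]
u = z + a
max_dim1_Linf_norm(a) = 0.3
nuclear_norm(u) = 3.90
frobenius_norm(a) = 0.52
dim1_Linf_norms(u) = [0.41, 2.79]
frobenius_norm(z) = 3.61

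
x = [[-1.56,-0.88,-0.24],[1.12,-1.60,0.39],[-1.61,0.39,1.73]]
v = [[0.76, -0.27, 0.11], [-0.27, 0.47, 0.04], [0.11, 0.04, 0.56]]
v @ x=[[-1.67, -0.19, -0.1], [0.88, -0.50, 0.32], [-1.03, 0.06, 0.96]]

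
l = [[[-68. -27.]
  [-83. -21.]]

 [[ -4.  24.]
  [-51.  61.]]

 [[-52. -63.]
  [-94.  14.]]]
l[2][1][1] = 14.0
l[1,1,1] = 61.0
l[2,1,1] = 14.0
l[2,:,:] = [[-52.0, -63.0], [-94.0, 14.0]]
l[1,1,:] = [-51.0, 61.0]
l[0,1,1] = -21.0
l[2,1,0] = -94.0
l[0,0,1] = -27.0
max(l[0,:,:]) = -21.0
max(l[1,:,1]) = 61.0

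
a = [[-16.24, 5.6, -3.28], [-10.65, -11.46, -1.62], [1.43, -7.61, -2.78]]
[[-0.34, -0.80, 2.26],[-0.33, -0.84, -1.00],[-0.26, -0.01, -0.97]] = a @[[0.01, 0.06, -0.06], [0.01, 0.02, 0.16], [0.07, -0.02, -0.12]]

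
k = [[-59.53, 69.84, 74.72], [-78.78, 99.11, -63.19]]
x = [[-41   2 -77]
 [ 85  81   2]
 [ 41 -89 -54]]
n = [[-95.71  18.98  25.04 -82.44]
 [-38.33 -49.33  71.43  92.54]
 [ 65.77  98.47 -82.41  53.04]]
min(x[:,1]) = -89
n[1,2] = 71.43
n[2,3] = 53.04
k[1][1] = 99.11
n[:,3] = [-82.44, 92.54, 53.04]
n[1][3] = 92.54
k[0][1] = 69.84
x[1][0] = 85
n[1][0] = -38.33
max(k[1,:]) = 99.11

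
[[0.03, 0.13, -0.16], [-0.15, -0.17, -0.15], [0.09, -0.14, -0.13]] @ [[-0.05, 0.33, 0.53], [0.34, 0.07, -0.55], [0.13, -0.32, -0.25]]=[[0.02,0.07,-0.02], [-0.07,-0.01,0.05], [-0.07,0.06,0.16]]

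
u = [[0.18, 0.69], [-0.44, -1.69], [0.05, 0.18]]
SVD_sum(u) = [[0.18,0.69], [-0.44,-1.69], [0.05,0.18]] + [[0.00, -0.00], [0.0, -0.00], [0.00, -0.0]]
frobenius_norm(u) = 1.90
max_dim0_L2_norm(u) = 1.83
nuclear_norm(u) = 1.90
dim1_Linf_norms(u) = [0.69, 1.69, 0.18]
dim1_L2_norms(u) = [0.71, 1.75, 0.19]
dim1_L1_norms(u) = [0.87, 2.13, 0.23]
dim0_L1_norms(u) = [0.67, 2.56]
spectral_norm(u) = 1.90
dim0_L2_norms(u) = [0.48, 1.83]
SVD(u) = [[-0.38,-0.06], [0.92,-0.13], [-0.10,-0.99]] @ diag([1.8955450020166869, 0.003024124593764796]) @ [[-0.25, -0.97], [-0.97, 0.25]]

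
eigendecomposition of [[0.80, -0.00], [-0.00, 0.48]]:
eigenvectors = [[1.00, 0.0], [0.00, 1.0]]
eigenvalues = [0.8, 0.48]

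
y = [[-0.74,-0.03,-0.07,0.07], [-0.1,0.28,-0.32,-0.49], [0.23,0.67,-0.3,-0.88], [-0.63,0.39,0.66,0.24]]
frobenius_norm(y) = 1.84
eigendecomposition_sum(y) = [[(-0.01+0.01j), -0.03-0.01j, 0.01-0.03j, (0.04-0.02j)], [(0.08-0.04j), 0.13+0.18j, (-0.14+0.16j), (-0.24-0.03j)], [(0.11-0.12j), (0.34+0.22j), (-0.15+0.36j), (-0.44+0.09j)], [(-0.12-0.09j), 0.18-0.34j, (0.35+0.11j), (0.12+0.41j)]] + [[-0.01-0.01j, (-0.03+0.01j), (0.01+0.03j), 0.04+0.02j], [(0.08+0.04j), 0.13-0.18j, (-0.14-0.16j), (-0.24+0.03j)], [(0.11+0.12j), (0.34-0.22j), (-0.15-0.36j), -0.44-0.09j], [(-0.12+0.09j), (0.18+0.34j), 0.35-0.11j, 0.12-0.41j]] + [[-0.72-0.00j, (0.04-0j), (-0.08+0j), -0.01+0.00j],  [(-0.26-0j), 0.01-0.00j, (-0.03+0j), -0.00+0.00j],  [(0.01+0j), (-0+0j), -0j, 0.00-0.00j],  [(-0.38-0j), 0.02-0.00j, -0.04+0.00j, -0.00+0.00j]] + [[(-0+0j), 0.00+0.00j, -0.00+0.00j, 0.00+0.00j], [(-0+0j), 0.00+0.00j, (-0+0j), 0j], [0.00-0.00j, (-0-0j), -0j, -0.00-0.00j], [(-0+0j), 0j, (-0+0j), 0.00+0.00j]]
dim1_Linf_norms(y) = [0.74, 0.49, 0.88, 0.66]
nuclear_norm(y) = 3.04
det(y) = -0.00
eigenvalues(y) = [(0.1+0.96j), (0.1-0.96j), (-0.71+0j), 0j]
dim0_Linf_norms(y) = [0.74, 0.67, 0.66, 0.88]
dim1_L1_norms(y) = [0.91, 1.19, 2.08, 1.92]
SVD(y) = [[-0.25, -0.45, 0.77, -0.37], [0.39, -0.29, 0.34, 0.80], [0.78, -0.41, -0.20, -0.44], [-0.43, -0.74, -0.50, 0.15]] @ diag([1.3963436311357427, 1.0386357872898764, 0.6074996773913871, 0.0020753594263184694]) @ [[0.43, 0.33, -0.45, -0.71], [0.71, -0.61, -0.23, 0.28], [-0.56, -0.42, -0.71, -0.09], [0.08, 0.58, -0.5, 0.64]]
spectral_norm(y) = 1.40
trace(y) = -0.52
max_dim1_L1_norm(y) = 2.08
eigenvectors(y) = [[-0.06+0.01j, (-0.06-0.01j), 0.84+0.00j, (-0.08+0j)], [0.35+0.12j, (0.35-0.12j), (0.3+0j), (-0.58+0j)], [0.67+0.00j, (0.67-0j), -0.01+0.00j, (0.5+0j)], [(-0.05-0.64j), (-0.05+0.64j), 0.44+0.00j, (-0.64+0j)]]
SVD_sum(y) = [[-0.15, -0.11, 0.15, 0.24],[0.23, 0.18, -0.24, -0.39],[0.46, 0.36, -0.48, -0.77],[-0.26, -0.20, 0.27, 0.43]] + [[-0.33, 0.28, 0.11, -0.13], [-0.22, 0.18, 0.07, -0.09], [-0.3, 0.26, 0.10, -0.12], [-0.54, 0.46, 0.18, -0.22]] + [[-0.26, -0.20, -0.33, -0.04], [-0.12, -0.09, -0.15, -0.02], [0.07, 0.05, 0.09, 0.01], [0.17, 0.13, 0.21, 0.03]] + [[-0.0,-0.0,0.0,-0.00], [0.00,0.0,-0.0,0.00], [-0.00,-0.00,0.00,-0.0], [0.0,0.0,-0.0,0.0]]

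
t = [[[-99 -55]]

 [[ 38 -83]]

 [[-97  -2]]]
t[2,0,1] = -2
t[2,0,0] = -97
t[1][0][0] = 38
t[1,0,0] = 38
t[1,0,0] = 38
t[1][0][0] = 38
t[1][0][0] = 38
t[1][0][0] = 38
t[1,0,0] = 38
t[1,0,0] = 38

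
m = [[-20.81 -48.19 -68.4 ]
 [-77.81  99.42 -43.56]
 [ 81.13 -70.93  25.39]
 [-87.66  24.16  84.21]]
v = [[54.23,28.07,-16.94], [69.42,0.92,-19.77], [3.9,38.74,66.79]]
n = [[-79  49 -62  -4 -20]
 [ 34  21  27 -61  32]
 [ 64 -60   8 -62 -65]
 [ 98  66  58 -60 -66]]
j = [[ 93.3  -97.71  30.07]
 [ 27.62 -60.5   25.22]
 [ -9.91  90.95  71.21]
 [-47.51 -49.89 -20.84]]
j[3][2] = -20.84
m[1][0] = -77.81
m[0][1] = -48.19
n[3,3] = -60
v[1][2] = -19.77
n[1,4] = 32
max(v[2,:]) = 66.79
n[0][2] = -62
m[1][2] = -43.56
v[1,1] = 0.92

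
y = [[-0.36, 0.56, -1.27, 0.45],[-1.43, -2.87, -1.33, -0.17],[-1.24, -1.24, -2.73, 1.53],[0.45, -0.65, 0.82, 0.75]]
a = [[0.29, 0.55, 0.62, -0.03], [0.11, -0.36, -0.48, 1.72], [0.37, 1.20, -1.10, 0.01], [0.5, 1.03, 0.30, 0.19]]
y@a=[[-0.29, -1.46, 1.04, 1.05], [-1.31, -1.52, 1.90, -4.94], [-0.74, -1.94, 3.29, -1.83], [0.74, 2.24, -0.09, -0.98]]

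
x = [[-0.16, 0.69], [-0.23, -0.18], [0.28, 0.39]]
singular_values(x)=[0.81, 0.39]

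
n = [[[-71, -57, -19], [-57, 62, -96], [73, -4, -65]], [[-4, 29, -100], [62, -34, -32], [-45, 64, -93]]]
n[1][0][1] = 29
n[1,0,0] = -4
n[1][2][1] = 64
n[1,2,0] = -45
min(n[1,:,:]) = -100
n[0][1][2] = -96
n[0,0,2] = -19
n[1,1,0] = 62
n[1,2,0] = -45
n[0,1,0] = -57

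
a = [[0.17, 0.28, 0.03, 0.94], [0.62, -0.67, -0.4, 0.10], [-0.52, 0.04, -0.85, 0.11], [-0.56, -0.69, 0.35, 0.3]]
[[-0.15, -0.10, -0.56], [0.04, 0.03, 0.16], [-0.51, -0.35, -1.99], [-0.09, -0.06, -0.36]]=a@[[0.32, 0.22, 1.24],[-0.03, -0.02, -0.10],[0.38, 0.26, 1.47],[-0.22, -0.15, -0.84]]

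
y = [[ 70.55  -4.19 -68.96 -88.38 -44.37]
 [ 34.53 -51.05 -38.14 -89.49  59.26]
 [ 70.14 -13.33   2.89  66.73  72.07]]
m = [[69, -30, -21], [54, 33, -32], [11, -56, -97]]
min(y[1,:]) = -89.49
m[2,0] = 11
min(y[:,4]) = -44.37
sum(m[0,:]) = 18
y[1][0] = 34.53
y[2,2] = 2.89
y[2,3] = 66.73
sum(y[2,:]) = 198.5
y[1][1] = -51.05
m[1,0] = 54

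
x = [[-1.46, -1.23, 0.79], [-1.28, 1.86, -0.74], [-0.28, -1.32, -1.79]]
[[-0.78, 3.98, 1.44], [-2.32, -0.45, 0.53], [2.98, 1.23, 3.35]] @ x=[[-4.36,6.46,-6.14], [3.81,1.32,-2.45], [-6.86,-5.80,-4.55]]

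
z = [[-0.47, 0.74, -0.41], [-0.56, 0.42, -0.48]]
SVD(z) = [[-0.75, -0.66],  [-0.66, 0.75]] @ diag([1.2676132188482898, 0.2239569766742664]) @ [[0.57,-0.66,0.49],[-0.51,-0.75,-0.42]]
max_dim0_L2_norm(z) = 0.85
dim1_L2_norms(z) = [0.97, 0.85]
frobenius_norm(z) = 1.29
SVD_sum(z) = [[-0.54, 0.63, -0.47], [-0.47, 0.55, -0.41]] + [[0.07, 0.11, 0.06], [-0.09, -0.13, -0.07]]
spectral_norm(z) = 1.27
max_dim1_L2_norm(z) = 0.97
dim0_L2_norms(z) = [0.73, 0.85, 0.63]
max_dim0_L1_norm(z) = 1.16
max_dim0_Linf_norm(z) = 0.74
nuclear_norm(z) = 1.49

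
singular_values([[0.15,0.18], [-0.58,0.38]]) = [0.69, 0.23]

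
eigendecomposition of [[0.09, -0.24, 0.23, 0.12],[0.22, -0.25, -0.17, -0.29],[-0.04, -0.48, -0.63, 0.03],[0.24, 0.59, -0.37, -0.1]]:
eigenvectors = [[(-0.78+0j), (0.32-0.04j), 0.32+0.04j, -0.14+0.00j], [0.02+0.00j, (0.02-0.48j), (0.02+0.48j), (0.4+0j)], [0.01+0.00j, (0.19+0.26j), 0.19-0.26j, 0.89+0.00j], [-0.62+0.00j, (-0.75+0j), -0.75-0.00j, (0.17+0j)]]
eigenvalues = [(0.19+0j), (-0.12+0.52j), (-0.12-0.52j), (-0.83+0j)]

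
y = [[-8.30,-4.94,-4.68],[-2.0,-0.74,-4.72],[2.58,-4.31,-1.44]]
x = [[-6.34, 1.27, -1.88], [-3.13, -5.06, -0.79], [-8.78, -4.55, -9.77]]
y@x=[[109.17, 35.75, 65.23], [56.44, 22.68, 50.46], [9.78, 31.64, 12.62]]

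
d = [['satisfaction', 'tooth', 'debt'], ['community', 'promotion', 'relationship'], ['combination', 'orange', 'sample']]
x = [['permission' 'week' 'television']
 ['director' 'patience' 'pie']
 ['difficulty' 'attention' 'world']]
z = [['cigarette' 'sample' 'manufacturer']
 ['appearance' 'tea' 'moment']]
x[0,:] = ['permission', 'week', 'television']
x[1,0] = 'director'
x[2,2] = 'world'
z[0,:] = ['cigarette', 'sample', 'manufacturer']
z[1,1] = 'tea'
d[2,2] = 'sample'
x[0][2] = 'television'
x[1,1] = 'patience'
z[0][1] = 'sample'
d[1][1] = 'promotion'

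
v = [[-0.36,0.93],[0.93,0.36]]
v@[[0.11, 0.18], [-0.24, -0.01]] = [[-0.26,-0.07], [0.02,0.16]]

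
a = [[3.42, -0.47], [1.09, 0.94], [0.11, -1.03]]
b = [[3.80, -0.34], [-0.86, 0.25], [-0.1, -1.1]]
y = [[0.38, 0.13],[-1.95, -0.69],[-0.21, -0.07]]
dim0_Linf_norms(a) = [3.42, 1.03]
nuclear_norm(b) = 5.03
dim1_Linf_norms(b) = [3.8, 0.86, 1.1]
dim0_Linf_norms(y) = [1.95, 0.69]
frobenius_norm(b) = 4.07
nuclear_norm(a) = 5.05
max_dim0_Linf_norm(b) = 3.8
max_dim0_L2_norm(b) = 3.9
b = a + y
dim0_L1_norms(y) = [2.54, 0.89]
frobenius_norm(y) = 2.12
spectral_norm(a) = 3.60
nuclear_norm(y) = 2.12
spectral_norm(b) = 3.92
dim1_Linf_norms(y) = [0.38, 1.95, 0.21]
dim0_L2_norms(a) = [3.59, 1.47]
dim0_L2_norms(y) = [2.0, 0.71]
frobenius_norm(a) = 3.88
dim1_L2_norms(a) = [3.45, 1.44, 1.04]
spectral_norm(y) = 2.12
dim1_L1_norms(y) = [0.51, 2.64, 0.28]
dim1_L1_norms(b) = [4.14, 1.11, 1.2]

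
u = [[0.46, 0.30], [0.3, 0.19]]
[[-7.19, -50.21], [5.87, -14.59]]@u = [[-18.37, -11.7], [-1.68, -1.01]]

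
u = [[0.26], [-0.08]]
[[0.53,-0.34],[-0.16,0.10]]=u @ [[2.04,-1.29]]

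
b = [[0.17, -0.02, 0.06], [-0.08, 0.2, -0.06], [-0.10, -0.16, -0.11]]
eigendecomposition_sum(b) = [[0.01, 0.01, 0.02], [-0.01, -0.01, -0.02], [-0.06, -0.06, -0.12]] + [[0.11, 0.05, 0.01], [0.04, 0.02, 0.01], [-0.08, -0.04, -0.01]] + [[0.05, -0.08, 0.02], [-0.12, 0.19, -0.05], [0.04, -0.06, 0.02]]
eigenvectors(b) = [[0.20, -0.76, 0.40], [-0.14, -0.32, -0.88], [-0.97, 0.56, 0.27]]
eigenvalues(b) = [-0.11, 0.12, 0.26]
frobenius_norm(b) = 0.36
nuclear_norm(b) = 0.56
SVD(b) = [[0.17,  -0.7,  -0.7], [-0.81,  0.31,  -0.50], [0.57,  0.65,  -0.51]] @ diag([0.25796855574597166, 0.24759783203657001, 0.05241696115884651]) @ [[0.14,-0.99,-0.02], [-0.84,-0.11,-0.53], [-0.52,-0.09,0.85]]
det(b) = -0.00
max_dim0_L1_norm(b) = 0.38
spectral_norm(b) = 0.26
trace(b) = 0.26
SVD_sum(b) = [[0.01,  -0.04,  -0.0], [-0.03,  0.21,  0.00], [0.02,  -0.14,  -0.00]] + [[0.14, 0.02, 0.09], [-0.06, -0.01, -0.04], [-0.13, -0.02, -0.09]] + [[0.02, 0.0, -0.03], [0.01, 0.0, -0.02], [0.01, 0.0, -0.02]]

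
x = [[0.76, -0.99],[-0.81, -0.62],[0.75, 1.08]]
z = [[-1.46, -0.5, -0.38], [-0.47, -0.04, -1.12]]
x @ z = [[-0.64, -0.34, 0.82], [1.47, 0.43, 1.00], [-1.6, -0.42, -1.49]]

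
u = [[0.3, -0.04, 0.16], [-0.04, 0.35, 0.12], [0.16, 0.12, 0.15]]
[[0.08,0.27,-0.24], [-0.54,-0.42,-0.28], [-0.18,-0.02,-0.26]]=u@[[0.57, 1.27, -0.59], [-1.18, -0.74, -0.66], [-0.86, -0.90, -0.59]]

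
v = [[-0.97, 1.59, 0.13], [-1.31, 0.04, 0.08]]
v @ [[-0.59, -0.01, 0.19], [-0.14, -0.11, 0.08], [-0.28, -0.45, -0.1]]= [[0.31,-0.22,-0.07],[0.74,-0.03,-0.25]]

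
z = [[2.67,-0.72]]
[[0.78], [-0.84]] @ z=[[2.08, -0.56], [-2.24, 0.60]]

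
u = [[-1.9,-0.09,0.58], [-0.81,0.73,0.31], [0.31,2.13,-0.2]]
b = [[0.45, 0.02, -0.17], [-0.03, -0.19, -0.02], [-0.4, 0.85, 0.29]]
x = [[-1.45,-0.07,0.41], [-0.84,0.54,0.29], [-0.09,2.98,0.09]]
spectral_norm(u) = 2.30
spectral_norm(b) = 1.02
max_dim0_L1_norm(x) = 3.59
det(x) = 0.17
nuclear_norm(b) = 1.46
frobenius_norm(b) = 1.11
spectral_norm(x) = 3.04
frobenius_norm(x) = 3.50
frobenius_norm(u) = 3.15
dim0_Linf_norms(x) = [1.45, 2.98, 0.41]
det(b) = 0.00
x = u + b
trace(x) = -0.82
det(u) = 0.41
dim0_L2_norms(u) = [2.09, 2.25, 0.69]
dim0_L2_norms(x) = [1.68, 3.03, 0.51]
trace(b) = 0.55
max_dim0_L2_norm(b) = 0.87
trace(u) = -1.37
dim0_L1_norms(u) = [3.02, 2.95, 1.09]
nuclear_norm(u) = 4.53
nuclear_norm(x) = 4.81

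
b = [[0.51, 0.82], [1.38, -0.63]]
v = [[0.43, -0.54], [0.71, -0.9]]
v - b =[[-0.08,-1.36], [-0.67,-0.27]]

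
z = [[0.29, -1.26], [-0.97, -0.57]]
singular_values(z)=[1.4, 0.99]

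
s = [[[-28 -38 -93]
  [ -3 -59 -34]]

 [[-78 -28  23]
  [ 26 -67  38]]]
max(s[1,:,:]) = 38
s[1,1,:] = [26, -67, 38]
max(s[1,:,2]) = 38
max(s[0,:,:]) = -3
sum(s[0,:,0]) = -31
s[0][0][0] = -28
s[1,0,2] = 23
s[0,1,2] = -34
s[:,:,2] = [[-93, -34], [23, 38]]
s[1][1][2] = 38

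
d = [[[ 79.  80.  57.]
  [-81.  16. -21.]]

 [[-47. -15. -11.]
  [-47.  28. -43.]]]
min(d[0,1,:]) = -81.0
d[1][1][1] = 28.0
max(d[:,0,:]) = 80.0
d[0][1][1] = 16.0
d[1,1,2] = -43.0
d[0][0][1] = 80.0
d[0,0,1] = 80.0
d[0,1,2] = -21.0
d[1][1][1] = 28.0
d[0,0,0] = 79.0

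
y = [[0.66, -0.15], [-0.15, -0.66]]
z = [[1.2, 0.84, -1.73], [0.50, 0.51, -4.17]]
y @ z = [[0.72, 0.48, -0.52], [-0.51, -0.46, 3.01]]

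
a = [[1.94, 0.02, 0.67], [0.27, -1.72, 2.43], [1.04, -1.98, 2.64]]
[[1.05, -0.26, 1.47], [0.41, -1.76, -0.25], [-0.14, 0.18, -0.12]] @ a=[[3.50,-2.44,3.95], [0.06,3.53,-4.66], [-0.35,-0.07,0.03]]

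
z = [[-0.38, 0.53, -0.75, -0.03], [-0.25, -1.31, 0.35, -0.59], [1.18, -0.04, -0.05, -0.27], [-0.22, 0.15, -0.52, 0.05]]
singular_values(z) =[1.68, 1.3, 0.72, 0.14]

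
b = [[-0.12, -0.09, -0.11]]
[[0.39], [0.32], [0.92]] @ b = [[-0.05, -0.04, -0.04], [-0.04, -0.03, -0.04], [-0.11, -0.08, -0.10]]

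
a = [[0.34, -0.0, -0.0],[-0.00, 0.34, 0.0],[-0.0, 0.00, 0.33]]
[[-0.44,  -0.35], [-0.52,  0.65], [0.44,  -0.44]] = a @ [[-1.29, -1.04], [-1.53, 1.9], [1.33, -1.32]]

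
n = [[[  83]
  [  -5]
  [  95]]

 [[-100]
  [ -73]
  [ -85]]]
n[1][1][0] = -73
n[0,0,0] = 83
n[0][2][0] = 95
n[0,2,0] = 95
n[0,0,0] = 83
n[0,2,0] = 95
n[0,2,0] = 95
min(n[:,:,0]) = -100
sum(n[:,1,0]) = -78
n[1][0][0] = -100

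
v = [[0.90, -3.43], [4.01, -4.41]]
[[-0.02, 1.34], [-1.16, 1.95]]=v @ [[-0.40, 0.08], [-0.1, -0.37]]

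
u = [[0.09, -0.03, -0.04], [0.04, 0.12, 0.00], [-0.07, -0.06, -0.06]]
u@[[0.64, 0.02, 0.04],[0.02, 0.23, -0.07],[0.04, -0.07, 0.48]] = [[0.06, -0.0, -0.01],[0.03, 0.03, -0.01],[-0.05, -0.01, -0.03]]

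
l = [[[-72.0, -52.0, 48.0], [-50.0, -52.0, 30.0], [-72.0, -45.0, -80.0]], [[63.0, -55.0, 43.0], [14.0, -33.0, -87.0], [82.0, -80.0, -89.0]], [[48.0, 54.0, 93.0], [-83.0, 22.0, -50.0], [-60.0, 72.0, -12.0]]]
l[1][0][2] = 43.0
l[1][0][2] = 43.0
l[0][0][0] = -72.0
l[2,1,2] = -50.0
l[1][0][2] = 43.0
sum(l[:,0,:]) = 170.0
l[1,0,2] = 43.0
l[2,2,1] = 72.0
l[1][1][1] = -33.0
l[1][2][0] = 82.0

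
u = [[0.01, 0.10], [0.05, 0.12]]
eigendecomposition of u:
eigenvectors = [[-0.95, -0.57], [0.33, -0.82]]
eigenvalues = [-0.02, 0.15]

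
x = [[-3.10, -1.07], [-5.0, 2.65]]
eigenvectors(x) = [[-0.8, 0.16], [-0.61, -0.99]]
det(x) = -13.57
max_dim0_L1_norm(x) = 8.1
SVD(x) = [[-0.42,  -0.91], [-0.91,  0.42]] @ diag([6.15837199337792, 2.202692532147523]) @ [[0.95, -0.32],[0.32, 0.95]]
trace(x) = -0.45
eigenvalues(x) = [-3.91, 3.46]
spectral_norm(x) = 6.16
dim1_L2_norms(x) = [3.28, 5.66]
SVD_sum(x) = [[-2.47, 0.82], [-5.29, 1.77]] + [[-0.63, -1.89], [0.29, 0.88]]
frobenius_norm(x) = 6.54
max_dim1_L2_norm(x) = 5.66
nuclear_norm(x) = 8.36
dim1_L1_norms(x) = [4.17, 7.65]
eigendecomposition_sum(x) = [[-3.48, -0.57], [-2.65, -0.43]] + [[0.38, -0.50], [-2.35, 3.08]]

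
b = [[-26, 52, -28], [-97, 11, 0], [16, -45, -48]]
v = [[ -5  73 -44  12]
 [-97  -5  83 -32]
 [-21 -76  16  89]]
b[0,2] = -28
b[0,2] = -28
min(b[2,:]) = -48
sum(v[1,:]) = -51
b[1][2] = 0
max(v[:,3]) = 89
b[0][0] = -26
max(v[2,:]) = 89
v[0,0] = -5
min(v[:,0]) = -97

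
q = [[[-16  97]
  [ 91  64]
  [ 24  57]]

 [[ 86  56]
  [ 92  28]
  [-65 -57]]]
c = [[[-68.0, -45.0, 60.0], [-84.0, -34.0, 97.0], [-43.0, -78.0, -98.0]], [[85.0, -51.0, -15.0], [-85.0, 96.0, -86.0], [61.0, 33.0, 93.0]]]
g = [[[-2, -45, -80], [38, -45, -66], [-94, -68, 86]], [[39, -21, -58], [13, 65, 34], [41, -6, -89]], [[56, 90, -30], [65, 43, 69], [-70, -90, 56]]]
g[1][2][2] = -89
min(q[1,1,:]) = 28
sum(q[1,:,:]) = 140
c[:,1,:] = [[-84.0, -34.0, 97.0], [-85.0, 96.0, -86.0]]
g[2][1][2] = 69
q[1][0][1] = 56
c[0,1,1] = -34.0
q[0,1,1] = 64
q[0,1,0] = 91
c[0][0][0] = -68.0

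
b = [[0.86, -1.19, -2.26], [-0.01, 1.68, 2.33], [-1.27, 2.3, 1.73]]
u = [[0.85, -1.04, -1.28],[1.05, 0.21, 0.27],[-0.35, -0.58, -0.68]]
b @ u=[[0.27, 0.17, 0.11], [0.94, -0.99, -1.12], [0.73, 0.8, 1.07]]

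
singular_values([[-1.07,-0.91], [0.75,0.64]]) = [1.72, 0.0]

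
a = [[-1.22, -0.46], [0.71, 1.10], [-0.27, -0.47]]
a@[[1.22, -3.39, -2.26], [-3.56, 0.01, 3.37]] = [[0.15, 4.13, 1.21], [-3.05, -2.40, 2.10], [1.34, 0.91, -0.97]]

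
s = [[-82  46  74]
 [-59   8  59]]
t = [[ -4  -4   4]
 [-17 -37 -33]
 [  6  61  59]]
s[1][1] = 8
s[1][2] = 59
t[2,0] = 6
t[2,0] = 6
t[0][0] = -4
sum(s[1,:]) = 8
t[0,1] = -4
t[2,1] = 61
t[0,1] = -4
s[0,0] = -82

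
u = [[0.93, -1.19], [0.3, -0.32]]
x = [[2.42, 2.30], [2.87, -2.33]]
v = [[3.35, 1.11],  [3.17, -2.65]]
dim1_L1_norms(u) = [2.12, 0.62]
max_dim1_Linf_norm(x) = 2.87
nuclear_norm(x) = 7.02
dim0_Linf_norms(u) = [0.93, 1.19]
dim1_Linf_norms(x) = [2.42, 2.87]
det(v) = -12.40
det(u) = 0.06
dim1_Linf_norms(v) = [3.35, 3.17]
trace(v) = 0.70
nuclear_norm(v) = 7.37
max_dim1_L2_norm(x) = 3.7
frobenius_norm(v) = 5.43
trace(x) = 0.09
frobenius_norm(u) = 1.57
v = x + u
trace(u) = 0.61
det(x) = -12.24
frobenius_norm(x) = 4.98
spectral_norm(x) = 3.80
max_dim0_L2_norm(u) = 1.23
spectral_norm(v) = 4.77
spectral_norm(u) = 1.57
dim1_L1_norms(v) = [4.46, 5.82]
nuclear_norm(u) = 1.61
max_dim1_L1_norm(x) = 5.2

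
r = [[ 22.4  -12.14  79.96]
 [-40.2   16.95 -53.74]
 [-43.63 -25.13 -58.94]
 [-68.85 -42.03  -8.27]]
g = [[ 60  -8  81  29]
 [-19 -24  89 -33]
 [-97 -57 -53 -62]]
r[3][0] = -68.85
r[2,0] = -43.63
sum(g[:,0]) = -56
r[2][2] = -58.94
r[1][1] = 16.95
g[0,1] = -8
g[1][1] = -24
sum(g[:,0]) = -56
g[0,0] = 60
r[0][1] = -12.14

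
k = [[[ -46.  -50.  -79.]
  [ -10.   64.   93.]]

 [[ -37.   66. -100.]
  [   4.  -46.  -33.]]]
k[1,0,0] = -37.0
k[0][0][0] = -46.0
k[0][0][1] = -50.0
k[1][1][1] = -46.0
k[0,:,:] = [[-46.0, -50.0, -79.0], [-10.0, 64.0, 93.0]]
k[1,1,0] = 4.0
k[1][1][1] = -46.0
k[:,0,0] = [-46.0, -37.0]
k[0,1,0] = -10.0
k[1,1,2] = -33.0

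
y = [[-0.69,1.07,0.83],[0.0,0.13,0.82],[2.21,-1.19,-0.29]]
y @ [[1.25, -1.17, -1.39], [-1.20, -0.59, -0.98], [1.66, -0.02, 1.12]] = [[-0.77, 0.16, 0.84], [1.21, -0.09, 0.79], [3.71, -1.88, -2.23]]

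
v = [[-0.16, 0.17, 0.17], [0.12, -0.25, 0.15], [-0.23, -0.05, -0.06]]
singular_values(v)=[0.37, 0.23, 0.22]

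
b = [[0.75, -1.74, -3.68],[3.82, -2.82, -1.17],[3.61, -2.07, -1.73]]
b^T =[[0.75, 3.82, 3.61],[-1.74, -2.82, -2.07],[-3.68, -1.17, -1.73]]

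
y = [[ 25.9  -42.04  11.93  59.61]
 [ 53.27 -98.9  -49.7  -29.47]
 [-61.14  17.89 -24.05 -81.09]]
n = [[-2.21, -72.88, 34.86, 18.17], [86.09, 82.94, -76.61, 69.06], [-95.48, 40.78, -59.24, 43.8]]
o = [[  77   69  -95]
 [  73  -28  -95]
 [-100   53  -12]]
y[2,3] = -81.09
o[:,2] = [-95, -95, -12]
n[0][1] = -72.88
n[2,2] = -59.24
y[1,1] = -98.9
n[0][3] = 18.17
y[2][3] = -81.09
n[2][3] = 43.8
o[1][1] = -28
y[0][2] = 11.93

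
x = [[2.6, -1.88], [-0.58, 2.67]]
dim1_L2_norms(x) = [3.21, 2.73]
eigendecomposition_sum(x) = [[0.82, 1.43], [0.44, 0.77]] + [[1.78, -3.31], [-1.02, 1.90]]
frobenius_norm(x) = 4.21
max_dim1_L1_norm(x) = 4.48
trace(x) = 5.27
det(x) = 5.85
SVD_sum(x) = [[1.86, -2.44], [-1.5, 1.97]] + [[0.74,0.56], [0.92,0.7]]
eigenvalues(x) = [1.59, 3.68]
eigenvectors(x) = [[-0.88, 0.87], [-0.47, -0.5]]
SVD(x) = [[-0.78, 0.63],[0.63, 0.78]] @ diag([3.9444847863632306, 1.4834890529252385]) @ [[-0.61, 0.8], [0.80, 0.61]]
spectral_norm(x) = 3.94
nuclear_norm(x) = 5.43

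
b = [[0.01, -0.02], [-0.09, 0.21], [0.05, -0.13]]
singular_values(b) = [0.27, 0.0]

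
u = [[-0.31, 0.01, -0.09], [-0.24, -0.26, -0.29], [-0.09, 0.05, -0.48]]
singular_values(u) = [0.65, 0.3, 0.21]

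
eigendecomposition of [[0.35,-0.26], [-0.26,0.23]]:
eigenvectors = [[0.78,0.62], [-0.62,0.78]]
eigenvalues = [0.56, 0.02]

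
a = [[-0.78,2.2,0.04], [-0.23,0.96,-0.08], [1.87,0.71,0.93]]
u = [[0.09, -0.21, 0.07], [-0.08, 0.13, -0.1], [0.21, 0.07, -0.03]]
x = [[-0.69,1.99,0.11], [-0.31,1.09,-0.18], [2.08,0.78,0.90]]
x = u + a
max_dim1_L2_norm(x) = 2.4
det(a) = -0.68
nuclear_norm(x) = 5.00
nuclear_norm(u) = 0.56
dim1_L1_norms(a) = [3.02, 1.27, 3.51]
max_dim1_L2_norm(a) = 2.33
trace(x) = 1.30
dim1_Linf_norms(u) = [0.21, 0.13, 0.21]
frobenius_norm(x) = 3.39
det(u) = 0.00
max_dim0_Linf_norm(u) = 0.21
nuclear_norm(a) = 4.86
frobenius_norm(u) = 0.37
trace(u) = 0.19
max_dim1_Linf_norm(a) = 2.2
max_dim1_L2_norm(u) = 0.24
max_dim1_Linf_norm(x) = 2.08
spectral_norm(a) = 2.54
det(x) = -1.24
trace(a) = 1.11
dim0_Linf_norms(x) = [2.08, 1.99, 0.9]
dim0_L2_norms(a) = [2.04, 2.5, 0.93]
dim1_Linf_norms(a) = [2.2, 0.96, 1.87]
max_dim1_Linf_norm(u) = 0.21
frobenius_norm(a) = 3.36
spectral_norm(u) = 0.30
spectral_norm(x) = 2.44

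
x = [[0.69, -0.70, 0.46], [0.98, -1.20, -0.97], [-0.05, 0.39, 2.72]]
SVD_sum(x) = [[-0.02,0.04,0.12], [0.22,-0.41,-1.34], [-0.42,0.77,2.54]] + [[0.71, -0.74, 0.34],[0.76, -0.79, 0.37],[0.37, -0.38, 0.18]] + [[0.0, 0.0, -0.0], [-0.00, -0.0, 0.0], [-0.00, -0.0, 0.00]]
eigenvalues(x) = [-0.44, 0.01, 2.64]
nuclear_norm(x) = 4.72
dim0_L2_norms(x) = [1.2, 1.44, 2.92]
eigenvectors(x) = [[0.55, 0.74, 0.28], [0.83, 0.67, -0.17], [-0.09, -0.08, 0.94]]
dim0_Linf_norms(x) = [0.98, 1.2, 2.72]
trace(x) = 2.21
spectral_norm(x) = 3.04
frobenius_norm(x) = 3.47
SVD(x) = [[0.04,0.64,-0.77], [-0.46,0.69,0.55], [0.88,0.33,0.33]] @ diag([3.0421089582170193, 1.6785614338243666, 0.0021445776386725584]) @ [[-0.15,0.29,0.95], [0.66,-0.68,0.32], [-0.74,-0.67,0.08]]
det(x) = -0.01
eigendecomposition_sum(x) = [[0.65, -0.76, -0.33], [0.97, -1.14, -0.49], [-0.11, 0.13, 0.06]] + [[0.02, -0.02, -0.01], [0.02, -0.02, -0.01], [-0.00, 0.00, 0.0]] + [[0.02, 0.08, 0.8], [-0.01, -0.05, -0.47], [0.06, 0.26, 2.66]]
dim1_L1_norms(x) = [1.85, 3.15, 3.16]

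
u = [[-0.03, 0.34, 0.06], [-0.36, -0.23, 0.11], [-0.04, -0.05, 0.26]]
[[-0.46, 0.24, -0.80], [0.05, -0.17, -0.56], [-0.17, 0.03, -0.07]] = u @ [[0.36, 0.11, 2.81], [-1.17, 0.68, -2.06], [-0.81, 0.28, -0.22]]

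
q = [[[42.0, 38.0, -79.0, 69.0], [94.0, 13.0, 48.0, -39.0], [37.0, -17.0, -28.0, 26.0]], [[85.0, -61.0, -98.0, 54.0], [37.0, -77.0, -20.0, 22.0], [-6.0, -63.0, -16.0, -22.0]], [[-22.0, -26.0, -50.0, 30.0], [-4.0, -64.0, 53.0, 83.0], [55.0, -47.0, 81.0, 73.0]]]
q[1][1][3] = 22.0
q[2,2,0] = 55.0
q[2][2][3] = 73.0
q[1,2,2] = -16.0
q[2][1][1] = -64.0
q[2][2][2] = 81.0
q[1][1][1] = -77.0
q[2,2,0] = 55.0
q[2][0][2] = -50.0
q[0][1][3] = -39.0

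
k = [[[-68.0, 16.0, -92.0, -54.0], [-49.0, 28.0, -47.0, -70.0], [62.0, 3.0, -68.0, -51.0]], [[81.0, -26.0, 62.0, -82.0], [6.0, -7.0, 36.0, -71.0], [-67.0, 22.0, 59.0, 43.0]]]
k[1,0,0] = 81.0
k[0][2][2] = -68.0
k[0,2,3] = -51.0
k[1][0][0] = 81.0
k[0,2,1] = 3.0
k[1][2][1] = 22.0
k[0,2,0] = 62.0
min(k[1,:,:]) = -82.0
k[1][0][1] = -26.0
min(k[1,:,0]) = -67.0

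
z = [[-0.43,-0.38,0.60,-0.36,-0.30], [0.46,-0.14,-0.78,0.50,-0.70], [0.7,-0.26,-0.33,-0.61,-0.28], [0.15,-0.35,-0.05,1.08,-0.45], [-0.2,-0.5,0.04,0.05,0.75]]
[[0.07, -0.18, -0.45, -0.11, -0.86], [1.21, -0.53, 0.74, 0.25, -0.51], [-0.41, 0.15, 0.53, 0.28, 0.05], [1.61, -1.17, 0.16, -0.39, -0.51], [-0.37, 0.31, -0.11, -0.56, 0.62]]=z @[[-0.29, -0.38, 0.37, -0.05, 0.70],[-0.40, 0.25, -0.12, 0.49, 0.33],[-0.19, -0.57, -0.62, -0.32, -0.07],[1.02, -0.74, -0.01, -0.37, 0.05],[-0.90, 0.56, -0.10, -0.39, 1.23]]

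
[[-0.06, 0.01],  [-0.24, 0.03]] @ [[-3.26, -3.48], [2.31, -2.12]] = [[0.22,0.19], [0.85,0.77]]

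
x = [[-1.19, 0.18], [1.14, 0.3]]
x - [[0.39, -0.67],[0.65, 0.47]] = [[-1.58, 0.85], [0.49, -0.17]]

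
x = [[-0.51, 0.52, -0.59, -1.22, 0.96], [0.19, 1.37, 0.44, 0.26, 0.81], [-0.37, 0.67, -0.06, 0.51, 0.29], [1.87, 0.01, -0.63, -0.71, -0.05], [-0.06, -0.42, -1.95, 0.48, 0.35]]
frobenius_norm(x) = 3.97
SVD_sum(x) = [[0.15, -0.11, -0.27, -0.07, 0.00], [-0.34, 0.24, 0.6, 0.15, -0.01], [-0.19, 0.14, 0.35, 0.09, -0.01], [0.67, -0.47, -1.21, -0.3, 0.02], [0.72, -0.51, -1.29, -0.32, 0.02]] + [[-0.54, 0.82, -0.55, -0.25, 0.96], [-0.36, 0.55, -0.36, -0.16, 0.64], [-0.23, 0.34, -0.23, -0.10, 0.40], [0.13, -0.19, 0.13, 0.06, -0.23], [-0.23, 0.35, -0.24, -0.11, 0.41]] + [[0.23, 0.13, 0.11, -0.15, 0.04], [0.58, 0.34, 0.28, -0.38, 0.10], [-0.14, -0.08, -0.07, 0.09, -0.02], [0.99, 0.58, 0.49, -0.64, 0.17], [-0.74, -0.44, -0.36, 0.48, -0.13]] + [[-0.35, -0.33, 0.12, -0.76, -0.03], [0.29, 0.28, -0.1, 0.64, 0.03], [0.21, 0.20, -0.07, 0.46, 0.02], [0.08, 0.08, -0.03, 0.18, 0.01], [0.19, 0.19, -0.07, 0.42, 0.02]] + [[-0.0, 0.01, -0.0, -0.0, -0.01], [0.01, -0.04, 0.02, 0.01, 0.05], [-0.02, 0.07, -0.04, -0.02, -0.1], [-0.01, 0.02, -0.01, -0.01, -0.03], [0.01, -0.02, 0.01, 0.01, 0.02]]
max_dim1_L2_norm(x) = 2.1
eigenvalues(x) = [(-0.72+1.63j), (-0.72-1.63j), (1.11+0.87j), (1.11-0.87j), (-0.34+0j)]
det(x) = -2.13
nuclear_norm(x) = 7.98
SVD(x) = [[0.14, 0.73, -0.16, -0.64, -0.08], [-0.31, 0.49, -0.42, 0.54, 0.44], [-0.18, 0.31, 0.1, 0.39, -0.84], [0.63, -0.17, -0.71, 0.15, -0.21], [0.67, 0.32, 0.53, 0.35, 0.20]] @ diag([2.3711680145888807, 2.0437214827811863, 1.9897121195464513, 1.4163143576117565, 0.1557692818306875]) @ [[0.45, -0.32, -0.81, -0.20, 0.01], [-0.36, 0.55, -0.37, -0.17, 0.64], [-0.70, -0.41, -0.34, 0.45, -0.12], [0.38, 0.37, -0.14, 0.83, 0.04], [0.16, -0.54, 0.27, 0.17, 0.76]]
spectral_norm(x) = 2.37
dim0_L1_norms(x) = [3.0, 2.99, 3.67, 3.18, 2.46]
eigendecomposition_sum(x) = [[-0.30+0.69j,  (0.17-0.05j),  0.01-0.02j,  (-0.57-0.34j),  0.30-0.13j], [-0.08+0.09j,  0.03+0.00j,  0.00-0.00j,  -0.07-0.08j,  0.05-0.00j], [(-0.22-0.21j),  (-0+0.07j),  (0.01+0.01j),  (0.21-0.17j),  (0.01+0.13j)], [0.89+0.25j,  -0.09-0.20j,  -0.03-0.01j,  (-0.32+0.75j),  (-0.21-0.35j)], [(-0.06-0.52j),  -0.09+0.09j,  (-0+0.02j),  (0.46+0.01j),  (-0.14+0.18j)]] + [[(-0.3-0.69j), 0.17+0.05j, 0.01+0.02j, (-0.57+0.34j), 0.30+0.13j], [-0.08-0.09j, (0.03-0j), 0.00+0.00j, (-0.07+0.08j), 0.05+0.00j], [(-0.22+0.21j), (-0-0.07j), 0.01-0.01j, 0.21+0.17j, (0.01-0.13j)], [(0.89-0.25j), -0.09+0.20j, (-0.03+0.01j), (-0.32-0.75j), (-0.21+0.35j)], [(-0.06+0.52j), -0.09-0.09j, -0.00-0.02j, (0.46-0.01j), (-0.14-0.18j)]] + [[0.05+0.05j,(0.06+0.23j),-0.26+0.03j,(-0.03+0.05j),(0.17+0.12j)], [0.15-0.17j,(0.72-0.2j),0.08+0.80j,0.16+0.09j,0.37-0.54j], [0.06-0.08j,0.29-0.11j,0.07+0.33j,(0.07+0.03j),0.13-0.24j], [(0.06+0.04j),(0.08+0.22j),-0.25+0.05j,-0.02+0.05j,0.18+0.10j], [0.07+0.23j,-0.22+0.77j,-0.78-0.36j,-0.17+0.10j,(0.29+0.63j)]] + [[(0.05-0.05j), 0.06-0.23j, (-0.26-0.03j), -0.03-0.05j, (0.17-0.12j)], [0.15+0.17j, (0.72+0.2j), 0.08-0.80j, 0.16-0.09j, 0.37+0.54j], [0.06+0.08j, (0.29+0.11j), (0.07-0.33j), 0.07-0.03j, 0.13+0.24j], [0.06-0.04j, 0.08-0.22j, -0.25-0.05j, (-0.02-0.05j), (0.18-0.1j)], [0.07-0.23j, (-0.22-0.77j), -0.78+0.36j, -0.17-0.10j, 0.29-0.63j]] + [[(-0.02-0j), 0.05+0.00j, (-0.1+0j), (-0.03+0j), 0.01-0.00j], [(0.05+0j), -0.13-0.00j, 0.27-0.00j, 0.07-0.00j, (-0.03+0j)], [-0.04-0.00j, 0.10+0.00j, -0.21+0.00j, (-0.06+0j), 0.02-0.00j], [(-0.02-0j), 0.04+0.00j, (-0.08+0j), (-0.02+0j), (0.01-0j)], [-0.08-0.00j, (0.19+0j), -0.40+0.00j, -0.10+0.00j, (0.04-0j)]]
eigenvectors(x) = [[(-0.08+0.55j), -0.08-0.55j, (-0.18+0.1j), -0.18-0.10j, (-0.19+0j)], [(-0.04+0.08j), (-0.04-0.08j), 0.32+0.54j, 0.32-0.54j, (0.49+0j)], [-0.20-0.11j, (-0.2+0.11j), 0.16+0.21j, (0.16-0.21j), (-0.4+0j)], [(0.69+0j), 0.69-0.00j, (-0.16+0.11j), -0.16-0.11j, (-0.15+0j)], [-0.15-0.36j, -0.15+0.36j, (-0.67+0j), (-0.67-0j), -0.74+0.00j]]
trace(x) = 0.44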